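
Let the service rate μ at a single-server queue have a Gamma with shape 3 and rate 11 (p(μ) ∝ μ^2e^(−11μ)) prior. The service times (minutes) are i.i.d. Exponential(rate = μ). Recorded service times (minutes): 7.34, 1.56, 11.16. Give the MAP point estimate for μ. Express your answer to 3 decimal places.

μ̂_MAP = 0.161

The Exponential(rate=μ) likelihood is ∝ μ^n e^(−μΣtᵢ). Here n = 3 and Σtᵢ = 7.34 + 1.56 + 11.16 = 20.06.
Posterior ∝ μ^2e^(−11μ) · μ^3e^(−20.06μ) = μ^5e^(−31.06μ), i.e. Gamma(6, 31.06).
Mode = (a−1)/b = 5/31.06 ≈ 0.161.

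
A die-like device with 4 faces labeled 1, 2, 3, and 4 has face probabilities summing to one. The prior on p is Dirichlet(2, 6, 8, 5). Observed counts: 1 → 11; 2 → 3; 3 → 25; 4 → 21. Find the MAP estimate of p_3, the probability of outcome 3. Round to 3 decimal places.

MAP estimate: 0.416

The posterior is Dirichlet(αᵢ + nᵢ) = Dirichlet(13, 9, 33, 26).
For a Dirichlet(a₁,…,a_K) with all aᵢ > 1, the mode has j-th component (aⱼ − 1)/(Σaᵢ − K).
Here Σaᵢ = 81 and K = 4, so p_3 = (33 − 1)/(81 − 4) = 32/77 ≈ 0.416.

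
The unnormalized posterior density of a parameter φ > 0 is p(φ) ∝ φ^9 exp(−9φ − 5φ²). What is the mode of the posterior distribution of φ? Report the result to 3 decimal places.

ℓ'(φ) = 9/φ − 9 − 10φ. Setting this to zero and multiplying by φ: 10φ² + 9φ − 9 = 0.
φ = (−9 + √(9² + 4·10·9)) / (2·10) = (−9 + √441) / 20 = (−9 + 21)/20 = 3/5.
ℓ''(φ) = −9/φ² − 10 < 0, confirming a maximum.

φ̂_MAP = 0.600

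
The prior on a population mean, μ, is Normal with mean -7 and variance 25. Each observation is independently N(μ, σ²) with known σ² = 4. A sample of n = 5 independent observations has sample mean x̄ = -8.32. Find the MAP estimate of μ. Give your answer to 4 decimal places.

n = 5, x̄ = -8.32.
For a Normal prior and Normal likelihood with known variance, the posterior is Normal; its mode equals its mean, the precision-weighted average.
Prior precision 1/σ₀² = 1/25 = 0.04; data precision n/σ² = 5/4 = 1.25.
μ̂ = (0.04·(-7) + 1.25·(-8.32)) / (0.04 + 1.25) = (-10.68)/1.29 = -356/43 ≈ -8.2791.

μ̂_MAP = -8.2791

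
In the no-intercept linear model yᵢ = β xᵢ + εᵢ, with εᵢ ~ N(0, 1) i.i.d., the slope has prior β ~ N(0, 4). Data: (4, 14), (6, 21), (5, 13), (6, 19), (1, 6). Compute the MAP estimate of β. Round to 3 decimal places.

log p(β | y) = −Σ(yᵢ − βxᵢ)²/(2·1) − β²/(2·4) + const.
Setting the derivative to zero: Σxᵢ(yᵢ − βxᵢ)/1 − β/4 = 0, so β = Σxᵢyᵢ / (Σxᵢ² + σ²/τ²).
Σxᵢyᵢ = 4·14 + 6·21 + 5·13 + 6·19 + 1·6 = 367; Σxᵢ² = 114; σ²/τ² = 0.25.
β̂_MAP = 367 / (114 + 0.25) = 367/114.25 ≈ 3.212.

β̂_MAP = 3.212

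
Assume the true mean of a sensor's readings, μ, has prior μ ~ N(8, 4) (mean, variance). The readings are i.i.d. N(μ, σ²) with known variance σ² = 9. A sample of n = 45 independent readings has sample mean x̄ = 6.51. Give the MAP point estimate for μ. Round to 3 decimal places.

n = 45, x̄ = 6.51.
For a Normal prior and Normal likelihood with known variance, the posterior is Normal; its mode equals its mean, the precision-weighted average.
Prior precision 1/σ₀² = 1/4 = 0.25; data precision n/σ² = 45/9 = 5.
μ̂ = (0.25·8 + 5·6.51) / (0.25 + 5) = 34.55/5.25 = 691/105 ≈ 6.581.

μ̂_MAP = 6.581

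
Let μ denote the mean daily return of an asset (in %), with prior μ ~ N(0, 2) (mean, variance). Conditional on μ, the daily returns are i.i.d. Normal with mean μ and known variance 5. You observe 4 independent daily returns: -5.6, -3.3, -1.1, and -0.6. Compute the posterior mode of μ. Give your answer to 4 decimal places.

μ̂_MAP = -1.6308

n = 4; x̄ = ((-5.6) + (-3.3) + (-1.1) + (-0.6))/4 = -10.6/4 = -2.65.
For a Normal prior and Normal likelihood with known variance, the posterior is Normal; its mode equals its mean, the precision-weighted average.
Prior precision 1/σ₀² = 1/2 = 0.5; data precision n/σ² = 4/5 = 0.8.
μ̂ = (0.5·0 + 0.8·(-2.65)) / (0.5 + 0.8) = (-2.12)/1.3 = -106/65 ≈ -1.6308.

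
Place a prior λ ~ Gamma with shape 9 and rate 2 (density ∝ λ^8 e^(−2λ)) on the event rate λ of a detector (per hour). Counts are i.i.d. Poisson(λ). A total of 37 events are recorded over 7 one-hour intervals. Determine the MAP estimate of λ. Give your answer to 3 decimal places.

λ̂_MAP = 5.000

Σxᵢ = 37, n = 7.
Posterior ∝ λ^8e^(−2λ) · λ^37e^(−7λ) = λ^45e^(−9λ), i.e. Gamma(shape=46, rate=9).
The mode of a Gamma(a, b) with a ≥ 1 (shape–rate) is (a−1)/b = 45/9 ≈ 5.000.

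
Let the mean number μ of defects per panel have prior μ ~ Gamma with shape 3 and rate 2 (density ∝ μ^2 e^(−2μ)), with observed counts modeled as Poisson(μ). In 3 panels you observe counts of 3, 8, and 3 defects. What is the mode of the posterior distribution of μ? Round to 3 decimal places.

Σxᵢ = 3+8+3 = 14, with n = 3.
Posterior ∝ μ^2e^(−2μ) · μ^14e^(−3μ) = μ^16e^(−5μ), i.e. Gamma(shape=17, rate=5).
The mode of a Gamma(a, b) with a ≥ 1 (shape–rate) is (a−1)/b = 16/5 ≈ 3.200.

μ̂_MAP = 3.200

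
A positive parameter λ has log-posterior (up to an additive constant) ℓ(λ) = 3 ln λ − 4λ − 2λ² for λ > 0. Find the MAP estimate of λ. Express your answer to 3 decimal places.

λ̂_MAP = 0.500

ℓ'(λ) = 3/λ − 4 − 4λ. Setting this to zero and multiplying by λ: 4λ² + 4λ − 3 = 0.
λ = (−4 + √(4² + 4·4·3)) / (2·4) = (−4 + √64) / 8 = (−4 + 8)/8 = 1/2.
ℓ''(λ) = −3/λ² − 4 < 0, confirming a maximum.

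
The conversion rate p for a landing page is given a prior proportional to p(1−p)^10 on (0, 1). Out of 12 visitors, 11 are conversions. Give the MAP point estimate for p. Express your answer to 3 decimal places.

p̂_MAP = 0.522

The prior density ∝ p(1−p)^10 is the kernel of Beta(2, 11).
Data: 11 successes in 12 trials. The binomial likelihood contributes p^11(1−p)^1, so the posterior is Beta(2+11, 11+1) = Beta(13, 12).
For Beta(a, b) with a, b > 1 the mode is (a−1)/(a+b−2) = 12/23 ≈ 0.522.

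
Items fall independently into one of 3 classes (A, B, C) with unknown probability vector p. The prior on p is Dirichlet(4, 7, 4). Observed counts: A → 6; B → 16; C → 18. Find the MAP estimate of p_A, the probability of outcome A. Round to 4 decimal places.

The posterior is Dirichlet(αᵢ + nᵢ) = Dirichlet(10, 23, 22).
For a Dirichlet(a₁,…,a_K) with all aᵢ > 1, the mode has j-th component (aⱼ − 1)/(Σaᵢ − K).
Here Σaᵢ = 55 and K = 3, so p_A = (10 − 1)/(55 − 3) = 9/52 ≈ 0.1731.

MAP estimate of p_A = 0.1731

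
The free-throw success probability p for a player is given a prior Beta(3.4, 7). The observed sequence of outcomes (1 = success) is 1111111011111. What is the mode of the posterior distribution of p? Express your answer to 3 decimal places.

p̂_MAP = 0.673

Prior: Beta(3.4, 7).
Data: 12 successes in 13 trials (from the sequence). The binomial likelihood contributes p^12(1−p)^1, so the posterior is Beta(3.4+12, 7+1) = Beta(15.4, 8).
For Beta(a, b) with a, b > 1 the mode is (a−1)/(a+b−2) = 14.4/21.4 ≈ 0.673.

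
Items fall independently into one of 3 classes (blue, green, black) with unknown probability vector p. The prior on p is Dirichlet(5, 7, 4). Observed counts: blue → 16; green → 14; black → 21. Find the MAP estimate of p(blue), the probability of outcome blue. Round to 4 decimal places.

The posterior is Dirichlet(αᵢ + nᵢ) = Dirichlet(21, 21, 25).
For a Dirichlet(a₁,…,a_K) with all aᵢ > 1, the mode has j-th component (aⱼ − 1)/(Σaᵢ − K).
Here Σaᵢ = 67 and K = 3, so p(blue) = (21 − 1)/(67 − 3) = 20/64 ≈ 0.3125.

MAP estimate of p(blue) = 0.3125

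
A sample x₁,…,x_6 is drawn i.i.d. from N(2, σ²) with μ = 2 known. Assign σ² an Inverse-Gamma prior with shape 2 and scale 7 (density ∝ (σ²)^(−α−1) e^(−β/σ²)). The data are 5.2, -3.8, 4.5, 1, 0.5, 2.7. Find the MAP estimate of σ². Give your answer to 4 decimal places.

σ̂²_MAP = 5.6558

Sum of squared deviations about the known mean: SS = (5.2−2)² + (-3.8−2)² + (4.5−2)² + (1−2)² + (0.5−2)² + (2.7−2)² = 53.87.
The Normal likelihood contributes (σ²)^(−n/2) exp(−SS/(2σ²)), so the posterior is Inverse-Gamma(α + n/2, β + SS/2) = Inverse-Gamma(5, 33.935).
The mode of Inverse-Gamma(a, b) is b/(a+1) = 33.935/6 ≈ 5.6558.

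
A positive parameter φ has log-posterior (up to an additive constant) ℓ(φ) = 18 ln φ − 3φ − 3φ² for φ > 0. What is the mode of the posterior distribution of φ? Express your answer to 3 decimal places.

φ̂_MAP = 1.500

ℓ'(φ) = 18/φ − 3 − 6φ. Setting this to zero and multiplying by φ: 6φ² + 3φ − 18 = 0.
φ = (−3 + √(3² + 4·6·18)) / (2·6) = (−3 + √441) / 12 = (−3 + 21)/12 = 3/2.
ℓ''(φ) = −18/φ² − 6 < 0, confirming a maximum.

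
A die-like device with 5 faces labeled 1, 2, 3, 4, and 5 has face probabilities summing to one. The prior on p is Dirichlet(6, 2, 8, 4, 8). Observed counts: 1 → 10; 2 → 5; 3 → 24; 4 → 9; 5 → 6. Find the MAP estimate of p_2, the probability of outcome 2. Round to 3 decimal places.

The posterior is Dirichlet(αᵢ + nᵢ) = Dirichlet(16, 7, 32, 13, 14).
For a Dirichlet(a₁,…,a_K) with all aᵢ > 1, the mode has j-th component (aⱼ − 1)/(Σaᵢ − K).
Here Σaᵢ = 82 and K = 5, so p_2 = (7 − 1)/(82 − 5) = 6/77 ≈ 0.078.

MAP estimate: 0.078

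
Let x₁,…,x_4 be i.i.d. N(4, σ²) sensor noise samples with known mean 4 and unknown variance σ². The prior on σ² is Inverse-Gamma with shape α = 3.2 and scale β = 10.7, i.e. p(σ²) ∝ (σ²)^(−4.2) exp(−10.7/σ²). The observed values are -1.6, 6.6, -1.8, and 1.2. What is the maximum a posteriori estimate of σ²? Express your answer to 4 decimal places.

Sum of squared deviations about the known mean: SS = (-1.6−4)² + (6.6−4)² + (-1.8−4)² + (1.2−4)² = 79.6.
The Normal likelihood contributes (σ²)^(−n/2) exp(−SS/(2σ²)), so the posterior is Inverse-Gamma(α + n/2, β + SS/2) = Inverse-Gamma(5.2, 50.5).
The mode of Inverse-Gamma(a, b) is b/(a+1) = 50.5/6.2 ≈ 8.1452.

σ̂²_MAP = 8.1452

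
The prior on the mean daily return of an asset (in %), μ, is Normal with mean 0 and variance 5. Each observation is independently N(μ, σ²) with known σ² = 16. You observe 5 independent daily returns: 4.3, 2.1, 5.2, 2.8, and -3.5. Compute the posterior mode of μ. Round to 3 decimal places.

n = 5; x̄ = (4.3 + 2.1 + 5.2 + 2.8 + (-3.5))/5 = 10.9/5 = 2.18.
For a Normal prior and Normal likelihood with known variance, the posterior is Normal; its mode equals its mean, the precision-weighted average.
Prior precision 1/σ₀² = 1/5 = 0.2; data precision n/σ² = 5/16 = 0.3125.
μ̂ = (0.2·0 + 0.3125·2.18) / (0.2 + 0.3125) = 0.68125/0.5125 = 109/82 ≈ 1.329.

μ̂_MAP = 1.329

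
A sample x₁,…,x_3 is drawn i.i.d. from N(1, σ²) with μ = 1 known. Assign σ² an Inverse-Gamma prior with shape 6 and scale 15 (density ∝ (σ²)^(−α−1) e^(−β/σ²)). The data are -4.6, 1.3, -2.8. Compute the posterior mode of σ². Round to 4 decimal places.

Sum of squared deviations about the known mean: SS = (-4.6−1)² + (1.3−1)² + (-2.8−1)² = 45.89.
The Normal likelihood contributes (σ²)^(−n/2) exp(−SS/(2σ²)), so the posterior is Inverse-Gamma(α + n/2, β + SS/2) = Inverse-Gamma(7.5, 37.945).
The mode of Inverse-Gamma(a, b) is b/(a+1) = 37.945/8.5 ≈ 4.4641.

σ̂²_MAP = 4.4641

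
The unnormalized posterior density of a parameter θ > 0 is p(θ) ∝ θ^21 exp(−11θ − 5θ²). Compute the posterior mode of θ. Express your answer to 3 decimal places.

θ̂_MAP = 1.000

ℓ'(θ) = 21/θ − 11 − 10θ. Setting this to zero and multiplying by θ: 10θ² + 11θ − 21 = 0.
θ = (−11 + √(11² + 4·10·21)) / (2·10) = (−11 + √961) / 20 = (−11 + 31)/20 = 1.
ℓ''(θ) = −21/θ² − 10 < 0, confirming a maximum.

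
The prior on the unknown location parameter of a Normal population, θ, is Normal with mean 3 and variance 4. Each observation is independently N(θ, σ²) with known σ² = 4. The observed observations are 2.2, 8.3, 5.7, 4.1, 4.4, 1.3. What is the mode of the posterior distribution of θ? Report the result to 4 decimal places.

n = 6; x̄ = (2.2 + 8.3 + 5.7 + 4.1 + 4.4 + 1.3)/6 = 26/6 = 13/3 ≈ 4.3333.
For a Normal prior and Normal likelihood with known variance, the posterior is Normal; its mode equals its mean, the precision-weighted average.
Prior precision 1/σ₀² = 1/4 = 0.25; data precision n/σ² = 6/4 = 1.5.
θ̂ = (0.25·3 + 1.5·(13/3)) / (0.25 + 1.5) = 7.25/1.75 = 29/7 ≈ 4.1429.

θ̂_MAP = 4.1429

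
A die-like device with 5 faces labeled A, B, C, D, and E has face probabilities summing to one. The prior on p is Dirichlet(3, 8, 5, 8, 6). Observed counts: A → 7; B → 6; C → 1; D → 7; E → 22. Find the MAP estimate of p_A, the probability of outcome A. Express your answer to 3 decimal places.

MAP estimate of p_A = 0.132

The posterior is Dirichlet(αᵢ + nᵢ) = Dirichlet(10, 14, 6, 15, 28).
For a Dirichlet(a₁,…,a_K) with all aᵢ > 1, the mode has j-th component (aⱼ − 1)/(Σaᵢ − K).
Here Σaᵢ = 73 and K = 5, so p_A = (10 − 1)/(73 − 5) = 9/68 ≈ 0.132.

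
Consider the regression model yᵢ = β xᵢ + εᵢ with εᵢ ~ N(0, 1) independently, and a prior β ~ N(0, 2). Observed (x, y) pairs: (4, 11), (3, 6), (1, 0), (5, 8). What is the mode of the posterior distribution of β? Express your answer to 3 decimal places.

log p(β | y) = −Σ(yᵢ − βxᵢ)²/(2·1) − β²/(2·2) + const.
Setting the derivative to zero: Σxᵢ(yᵢ − βxᵢ)/1 − β/2 = 0, so β = Σxᵢyᵢ / (Σxᵢ² + σ²/τ²).
Σxᵢyᵢ = 4·11 + 3·6 + 1·0 + 5·8 = 102; Σxᵢ² = 51; σ²/τ² = 0.5.
β̂_MAP = 102 / (51 + 0.5) = 102/51.5 ≈ 1.981.

β̂_MAP = 1.981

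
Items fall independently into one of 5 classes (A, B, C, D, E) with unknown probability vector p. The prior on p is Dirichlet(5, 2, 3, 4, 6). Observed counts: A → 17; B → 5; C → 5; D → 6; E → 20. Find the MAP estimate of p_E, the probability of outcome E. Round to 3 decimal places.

MAP estimate of p_E = 0.368

The posterior is Dirichlet(αᵢ + nᵢ) = Dirichlet(22, 7, 8, 10, 26).
For a Dirichlet(a₁,…,a_K) with all aᵢ > 1, the mode has j-th component (aⱼ − 1)/(Σaᵢ − K).
Here Σaᵢ = 73 and K = 5, so p_E = (26 − 1)/(73 − 5) = 25/68 ≈ 0.368.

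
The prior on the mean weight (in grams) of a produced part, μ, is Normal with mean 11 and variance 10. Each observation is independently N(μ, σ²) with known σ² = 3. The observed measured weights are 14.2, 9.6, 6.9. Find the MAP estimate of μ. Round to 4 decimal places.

μ̂_MAP = 10.3030

n = 3; x̄ = (14.2 + 9.6 + 6.9)/3 = 30.7/3 = 307/30 ≈ 10.2333.
For a Normal prior and Normal likelihood with known variance, the posterior is Normal; its mode equals its mean, the precision-weighted average.
Prior precision 1/σ₀² = 1/10 = 0.1; data precision n/σ² = 3/3 = 1.
μ̂ = (0.1·11 + 1·(307/30)) / (0.1 + 1) = (34/3)/1.1 = 340/33 ≈ 10.3030.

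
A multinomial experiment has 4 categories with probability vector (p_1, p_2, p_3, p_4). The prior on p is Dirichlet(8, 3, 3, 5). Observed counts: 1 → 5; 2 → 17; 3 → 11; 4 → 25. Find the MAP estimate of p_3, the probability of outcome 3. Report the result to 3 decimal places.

The posterior is Dirichlet(αᵢ + nᵢ) = Dirichlet(13, 20, 14, 30).
For a Dirichlet(a₁,…,a_K) with all aᵢ > 1, the mode has j-th component (aⱼ − 1)/(Σaᵢ − K).
Here Σaᵢ = 77 and K = 4, so p_3 = (14 − 1)/(77 − 4) = 13/73 ≈ 0.178.

MAP estimate: 0.178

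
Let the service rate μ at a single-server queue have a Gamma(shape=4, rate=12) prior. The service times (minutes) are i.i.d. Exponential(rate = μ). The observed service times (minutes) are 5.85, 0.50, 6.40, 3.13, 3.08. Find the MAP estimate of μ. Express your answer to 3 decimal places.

μ̂_MAP = 0.258

The Exponential(rate=μ) likelihood is ∝ μ^n e^(−μΣtᵢ). Here n = 5 and Σtᵢ = 5.85 + 0.50 + 6.40 + 3.13 + 3.08 = 18.96.
Posterior ∝ μ^3e^(−12μ) · μ^5e^(−18.96μ) = μ^8e^(−30.96μ), i.e. Gamma(9, 30.96).
Mode = (a−1)/b = 8/30.96 ≈ 0.258.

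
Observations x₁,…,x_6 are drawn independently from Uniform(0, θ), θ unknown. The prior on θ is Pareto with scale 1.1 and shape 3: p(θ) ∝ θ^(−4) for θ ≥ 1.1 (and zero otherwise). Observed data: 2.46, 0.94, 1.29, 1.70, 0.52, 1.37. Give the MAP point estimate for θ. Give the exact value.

The Uniform(0, θ) likelihood is θ^(−n) for θ ≥ max(xᵢ), zero otherwise. Here max(xᵢ) = 2.46.
Posterior ∝ θ^(−4) · θ^(−6) = θ^(−10) on θ ≥ max(1.1, 2.46) = 2.46.
This density is strictly decreasing in θ, so the posterior mode lies at the lower boundary of the support.

θ̂_MAP = 2.46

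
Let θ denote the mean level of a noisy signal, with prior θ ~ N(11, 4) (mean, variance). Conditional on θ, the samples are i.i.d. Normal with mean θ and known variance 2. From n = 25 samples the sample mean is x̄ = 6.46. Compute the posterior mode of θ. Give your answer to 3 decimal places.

θ̂_MAP = 6.549

n = 25, x̄ = 6.46.
For a Normal prior and Normal likelihood with known variance, the posterior is Normal; its mode equals its mean, the precision-weighted average.
Prior precision 1/σ₀² = 1/4 = 0.25; data precision n/σ² = 25/2 = 12.5.
θ̂ = (0.25·11 + 12.5·6.46) / (0.25 + 12.5) = 83.5/12.75 = 334/51 ≈ 6.549.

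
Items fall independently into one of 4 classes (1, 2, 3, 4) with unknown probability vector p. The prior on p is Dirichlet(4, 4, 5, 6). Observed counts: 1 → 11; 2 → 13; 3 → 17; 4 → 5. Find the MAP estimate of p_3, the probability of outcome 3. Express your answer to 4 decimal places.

The posterior is Dirichlet(αᵢ + nᵢ) = Dirichlet(15, 17, 22, 11).
For a Dirichlet(a₁,…,a_K) with all aᵢ > 1, the mode has j-th component (aⱼ − 1)/(Σaᵢ − K).
Here Σaᵢ = 65 and K = 4, so p_3 = (22 − 1)/(65 − 4) = 21/61 ≈ 0.3443.

MAP estimate: 0.3443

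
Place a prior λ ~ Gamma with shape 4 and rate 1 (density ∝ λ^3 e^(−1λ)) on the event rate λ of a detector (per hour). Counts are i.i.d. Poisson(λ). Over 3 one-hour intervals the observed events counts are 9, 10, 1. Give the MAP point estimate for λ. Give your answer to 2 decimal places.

Σxᵢ = 9+10+1 = 20, with n = 3.
Posterior ∝ λ^3e^(−1λ) · λ^20e^(−3λ) = λ^23e^(−4λ), i.e. Gamma(shape=24, rate=4).
The mode of a Gamma(a, b) with a ≥ 1 (shape–rate) is (a−1)/b = 23/4 ≈ 5.75.

λ̂_MAP = 5.75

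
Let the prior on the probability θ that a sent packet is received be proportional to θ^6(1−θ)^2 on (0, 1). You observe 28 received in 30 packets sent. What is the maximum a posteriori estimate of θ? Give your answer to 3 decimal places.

θ̂_MAP = 0.895

The prior density ∝ θ^6(1−θ)^2 is the kernel of Beta(7, 3).
Data: 28 successes in 30 trials. The binomial likelihood contributes θ^28(1−θ)^2, so the posterior is Beta(7+28, 3+2) = Beta(35, 5).
For Beta(a, b) with a, b > 1 the mode is (a−1)/(a+b−2) = 34/38 ≈ 0.895.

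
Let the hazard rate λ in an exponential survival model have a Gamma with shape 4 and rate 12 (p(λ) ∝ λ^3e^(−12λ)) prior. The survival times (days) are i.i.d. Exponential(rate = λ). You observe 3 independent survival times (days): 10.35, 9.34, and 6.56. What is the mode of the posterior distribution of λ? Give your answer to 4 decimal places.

The Exponential(rate=λ) likelihood is ∝ λ^n e^(−λΣtᵢ). Here n = 3 and Σtᵢ = 10.35 + 9.34 + 6.56 = 26.25.
Posterior ∝ λ^3e^(−12λ) · λ^3e^(−26.25λ) = λ^6e^(−38.25λ), i.e. Gamma(7, 38.25).
Mode = (a−1)/b = 6/38.25 ≈ 0.1569.

λ̂_MAP = 0.1569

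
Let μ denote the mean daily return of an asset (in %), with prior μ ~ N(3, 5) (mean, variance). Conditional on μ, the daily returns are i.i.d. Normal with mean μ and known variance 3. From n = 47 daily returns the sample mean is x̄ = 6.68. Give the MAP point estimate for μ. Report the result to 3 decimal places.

n = 47, x̄ = 6.68.
For a Normal prior and Normal likelihood with known variance, the posterior is Normal; its mode equals its mean, the precision-weighted average.
Prior precision 1/σ₀² = 1/5 = 0.2; data precision n/σ² = 47/3.
μ̂ = (0.2·3 + (47/3)·6.68) / (0.2 + 47/3) = (7894/75)/(238/15) = 3947/595 ≈ 6.634.

μ̂_MAP = 6.634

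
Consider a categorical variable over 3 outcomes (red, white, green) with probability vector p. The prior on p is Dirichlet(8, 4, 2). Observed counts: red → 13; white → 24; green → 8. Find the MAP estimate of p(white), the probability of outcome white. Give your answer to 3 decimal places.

The posterior is Dirichlet(αᵢ + nᵢ) = Dirichlet(21, 28, 10).
For a Dirichlet(a₁,…,a_K) with all aᵢ > 1, the mode has j-th component (aⱼ − 1)/(Σaᵢ − K).
Here Σaᵢ = 59 and K = 3, so p(white) = (28 − 1)/(59 − 3) = 27/56 ≈ 0.482.

MAP estimate of p(white) = 0.482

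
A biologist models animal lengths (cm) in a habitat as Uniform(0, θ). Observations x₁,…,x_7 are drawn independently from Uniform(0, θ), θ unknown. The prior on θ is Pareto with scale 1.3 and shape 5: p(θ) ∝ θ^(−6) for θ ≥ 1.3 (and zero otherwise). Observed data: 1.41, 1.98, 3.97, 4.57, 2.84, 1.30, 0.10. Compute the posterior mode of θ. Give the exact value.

The Uniform(0, θ) likelihood is θ^(−n) for θ ≥ max(xᵢ), zero otherwise. Here max(xᵢ) = 4.57.
Posterior ∝ θ^(−6) · θ^(−7) = θ^(−13) on θ ≥ max(1.3, 4.57) = 4.57.
This density is strictly decreasing in θ, so the posterior mode lies at the lower boundary of the support.

θ̂_MAP = 4.57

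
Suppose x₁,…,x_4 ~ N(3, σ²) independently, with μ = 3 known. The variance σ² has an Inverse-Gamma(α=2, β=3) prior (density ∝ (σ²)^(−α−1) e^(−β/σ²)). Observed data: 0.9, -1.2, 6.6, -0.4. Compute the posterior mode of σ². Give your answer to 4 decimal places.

σ̂²_MAP = 5.2570

Sum of squared deviations about the known mean: SS = (0.9−3)² + (-1.2−3)² + (6.6−3)² + (-0.4−3)² = 46.57.
The Normal likelihood contributes (σ²)^(−n/2) exp(−SS/(2σ²)), so the posterior is Inverse-Gamma(α + n/2, β + SS/2) = Inverse-Gamma(4, 26.285).
The mode of Inverse-Gamma(a, b) is b/(a+1) = 26.285/5 ≈ 5.2570.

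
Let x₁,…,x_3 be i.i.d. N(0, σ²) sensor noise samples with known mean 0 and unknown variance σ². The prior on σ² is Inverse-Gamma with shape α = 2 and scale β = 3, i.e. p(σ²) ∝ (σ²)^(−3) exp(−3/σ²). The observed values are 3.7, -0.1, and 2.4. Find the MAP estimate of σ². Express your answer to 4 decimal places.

σ̂²_MAP = 2.8289

Sum of squared deviations about the known mean: SS = (3.7−0)² + (-0.1−0)² + (2.4−0)² = 19.46.
The Normal likelihood contributes (σ²)^(−n/2) exp(−SS/(2σ²)), so the posterior is Inverse-Gamma(α + n/2, β + SS/2) = Inverse-Gamma(3.5, 12.73).
The mode of Inverse-Gamma(a, b) is b/(a+1) = 12.73/4.5 ≈ 2.8289.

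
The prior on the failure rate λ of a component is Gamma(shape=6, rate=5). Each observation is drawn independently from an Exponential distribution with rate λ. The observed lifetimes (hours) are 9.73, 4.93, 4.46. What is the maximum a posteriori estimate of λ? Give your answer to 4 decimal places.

The Exponential(rate=λ) likelihood is ∝ λ^n e^(−λΣtᵢ). Here n = 3 and Σtᵢ = 9.73 + 4.93 + 4.46 = 19.12.
Posterior ∝ λ^5e^(−5λ) · λ^3e^(−19.12λ) = λ^8e^(−24.12λ), i.e. Gamma(9, 24.12).
Mode = (a−1)/b = 8/24.12 ≈ 0.3317.

λ̂_MAP = 0.3317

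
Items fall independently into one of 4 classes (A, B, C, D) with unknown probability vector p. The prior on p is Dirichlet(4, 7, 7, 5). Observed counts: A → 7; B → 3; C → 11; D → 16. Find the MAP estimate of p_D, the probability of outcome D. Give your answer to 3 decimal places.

MAP estimate of p_D = 0.357

The posterior is Dirichlet(αᵢ + nᵢ) = Dirichlet(11, 10, 18, 21).
For a Dirichlet(a₁,…,a_K) with all aᵢ > 1, the mode has j-th component (aⱼ − 1)/(Σaᵢ − K).
Here Σaᵢ = 60 and K = 4, so p_D = (21 − 1)/(60 − 4) = 20/56 ≈ 0.357.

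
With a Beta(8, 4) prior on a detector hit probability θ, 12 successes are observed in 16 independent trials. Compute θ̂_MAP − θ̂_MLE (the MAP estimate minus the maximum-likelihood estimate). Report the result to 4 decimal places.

Posterior is Beta(20, 8); MAP = (20−1)/(28−2) = 19/26 ≈ 0.73077.
MLE ignores the prior: θ̂_MLE = k/n = 12/16 ≈ 0.75000.
Difference = 19/26 − 12/16 = -1/52 ≈ -0.0192.

MAP − MLE = -0.0192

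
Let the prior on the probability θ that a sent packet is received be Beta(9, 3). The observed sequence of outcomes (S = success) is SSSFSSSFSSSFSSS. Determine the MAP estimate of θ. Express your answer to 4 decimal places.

Prior: Beta(9, 3).
Data: 12 successes in 15 trials (from the sequence). The binomial likelihood contributes θ^12(1−θ)^3, so the posterior is Beta(9+12, 3+3) = Beta(21, 6).
For Beta(a, b) with a, b > 1 the mode is (a−1)/(a+b−2) = 20/25 ≈ 0.8000.

θ̂_MAP = 0.8000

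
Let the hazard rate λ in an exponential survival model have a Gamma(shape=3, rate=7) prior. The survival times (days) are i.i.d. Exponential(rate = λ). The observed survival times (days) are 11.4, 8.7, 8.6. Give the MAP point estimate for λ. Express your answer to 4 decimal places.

λ̂_MAP = 0.1401

The Exponential(rate=λ) likelihood is ∝ λ^n e^(−λΣtᵢ). Here n = 3 and Σtᵢ = 11.4 + 8.7 + 8.6 = 28.7.
Posterior ∝ λ^2e^(−7λ) · λ^3e^(−28.7λ) = λ^5e^(−35.7λ), i.e. Gamma(6, 35.7).
Mode = (a−1)/b = 5/35.7 ≈ 0.1401.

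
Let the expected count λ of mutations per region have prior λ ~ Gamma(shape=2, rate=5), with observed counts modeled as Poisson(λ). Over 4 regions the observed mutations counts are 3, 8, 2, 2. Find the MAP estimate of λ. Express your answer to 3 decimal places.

Σxᵢ = 3+8+2+2 = 15, with n = 4.
Posterior ∝ λe^(−5λ) · λ^15e^(−4λ) = λ^16e^(−9λ), i.e. Gamma(shape=17, rate=9).
The mode of a Gamma(a, b) with a ≥ 1 (shape–rate) is (a−1)/b = 16/9 ≈ 1.778.

λ̂_MAP = 1.778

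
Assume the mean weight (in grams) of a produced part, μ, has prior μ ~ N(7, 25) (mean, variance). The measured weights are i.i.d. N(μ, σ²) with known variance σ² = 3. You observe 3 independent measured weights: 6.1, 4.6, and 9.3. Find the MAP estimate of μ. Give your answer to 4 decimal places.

μ̂_MAP = 6.6795

n = 3; x̄ = (6.1 + 4.6 + 9.3)/3 = 20/3 = 20/3 ≈ 6.6667.
For a Normal prior and Normal likelihood with known variance, the posterior is Normal; its mode equals its mean, the precision-weighted average.
Prior precision 1/σ₀² = 1/25 = 0.04; data precision n/σ² = 3/3 = 1.
μ̂ = (0.04·7 + 1·(20/3)) / (0.04 + 1) = (521/75)/1.04 = 521/78 ≈ 6.6795.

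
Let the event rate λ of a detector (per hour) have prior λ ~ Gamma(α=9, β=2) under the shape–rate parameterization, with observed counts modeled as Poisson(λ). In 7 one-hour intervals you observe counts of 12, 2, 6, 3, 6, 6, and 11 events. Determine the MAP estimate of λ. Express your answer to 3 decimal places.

Σxᵢ = 12+2+6+3+6+6+11 = 46, with n = 7.
Posterior ∝ λ^8e^(−2λ) · λ^46e^(−7λ) = λ^54e^(−9λ), i.e. Gamma(shape=55, rate=9).
The mode of a Gamma(a, b) with a ≥ 1 (shape–rate) is (a−1)/b = 54/9 ≈ 6.000.

λ̂_MAP = 6.000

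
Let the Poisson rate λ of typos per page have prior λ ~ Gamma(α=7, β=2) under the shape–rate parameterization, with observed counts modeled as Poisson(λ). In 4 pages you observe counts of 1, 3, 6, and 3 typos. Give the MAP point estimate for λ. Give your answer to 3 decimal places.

Σxᵢ = 1+3+6+3 = 13, with n = 4.
Posterior ∝ λ^6e^(−2λ) · λ^13e^(−4λ) = λ^19e^(−6λ), i.e. Gamma(shape=20, rate=6).
The mode of a Gamma(a, b) with a ≥ 1 (shape–rate) is (a−1)/b = 19/6 ≈ 3.167.

λ̂_MAP = 3.167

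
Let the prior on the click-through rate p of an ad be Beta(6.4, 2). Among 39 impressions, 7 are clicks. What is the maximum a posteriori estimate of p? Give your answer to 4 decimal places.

Prior: Beta(6.4, 2).
Data: 7 successes in 39 trials. The binomial likelihood contributes p^7(1−p)^32, so the posterior is Beta(6.4+7, 2+32) = Beta(13.4, 34).
For Beta(a, b) with a, b > 1 the mode is (a−1)/(a+b−2) = 12.4/45.4 ≈ 0.2731.

p̂_MAP = 0.2731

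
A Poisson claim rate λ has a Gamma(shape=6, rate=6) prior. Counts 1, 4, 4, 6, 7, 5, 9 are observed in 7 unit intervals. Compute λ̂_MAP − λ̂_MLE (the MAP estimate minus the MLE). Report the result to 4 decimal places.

Σxᵢ = 36. Posterior is Gamma(42, 13); MAP = (42−1)/13 = 41/13 ≈ 3.15385.
MLE = x̄ = 36/7 ≈ 5.14286.
Difference = 41/13 − 36/7 = -181/91 ≈ -1.9890.

MAP − MLE = -1.9890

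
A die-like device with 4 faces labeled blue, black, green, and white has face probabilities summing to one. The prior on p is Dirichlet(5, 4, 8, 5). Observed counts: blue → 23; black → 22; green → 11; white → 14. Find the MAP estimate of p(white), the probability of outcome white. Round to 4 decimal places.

MAP estimate of p(white) = 0.2045

The posterior is Dirichlet(αᵢ + nᵢ) = Dirichlet(28, 26, 19, 19).
For a Dirichlet(a₁,…,a_K) with all aᵢ > 1, the mode has j-th component (aⱼ − 1)/(Σaᵢ − K).
Here Σaᵢ = 92 and K = 4, so p(white) = (19 − 1)/(92 − 4) = 18/88 ≈ 0.2045.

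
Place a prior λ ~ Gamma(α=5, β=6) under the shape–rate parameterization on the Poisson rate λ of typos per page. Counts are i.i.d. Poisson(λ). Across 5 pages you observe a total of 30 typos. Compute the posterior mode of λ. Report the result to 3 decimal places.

Σxᵢ = 30, n = 5.
Posterior ∝ λ^4e^(−6λ) · λ^30e^(−5λ) = λ^34e^(−11λ), i.e. Gamma(shape=35, rate=11).
The mode of a Gamma(a, b) with a ≥ 1 (shape–rate) is (a−1)/b = 34/11 ≈ 3.091.

λ̂_MAP = 3.091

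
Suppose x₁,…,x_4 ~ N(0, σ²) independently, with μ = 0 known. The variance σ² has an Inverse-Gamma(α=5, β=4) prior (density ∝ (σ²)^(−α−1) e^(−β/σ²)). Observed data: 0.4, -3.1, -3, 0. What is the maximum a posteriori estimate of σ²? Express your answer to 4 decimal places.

Sum of squared deviations about the known mean: SS = (0.4−0)² + (-3.1−0)² + (-3−0)² + (0−0)² = 18.77.
The Normal likelihood contributes (σ²)^(−n/2) exp(−SS/(2σ²)), so the posterior is Inverse-Gamma(α + n/2, β + SS/2) = Inverse-Gamma(7, 13.385).
The mode of Inverse-Gamma(a, b) is b/(a+1) = 13.385/8 ≈ 1.6731.

σ̂²_MAP = 1.6731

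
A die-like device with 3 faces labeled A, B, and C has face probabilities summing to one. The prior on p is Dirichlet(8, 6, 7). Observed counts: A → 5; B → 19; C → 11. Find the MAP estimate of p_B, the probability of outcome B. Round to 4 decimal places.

The posterior is Dirichlet(αᵢ + nᵢ) = Dirichlet(13, 25, 18).
For a Dirichlet(a₁,…,a_K) with all aᵢ > 1, the mode has j-th component (aⱼ − 1)/(Σaᵢ − K).
Here Σaᵢ = 56 and K = 3, so p_B = (25 − 1)/(56 − 3) = 24/53 ≈ 0.4528.

MAP estimate of p_B = 0.4528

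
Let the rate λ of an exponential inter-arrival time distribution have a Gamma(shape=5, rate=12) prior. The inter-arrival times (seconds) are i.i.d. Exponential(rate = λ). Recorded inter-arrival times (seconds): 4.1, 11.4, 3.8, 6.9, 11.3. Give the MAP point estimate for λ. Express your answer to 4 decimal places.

λ̂_MAP = 0.1818

The Exponential(rate=λ) likelihood is ∝ λ^n e^(−λΣtᵢ). Here n = 5 and Σtᵢ = 4.1 + 11.4 + 3.8 + 6.9 + 11.3 = 37.5.
Posterior ∝ λ^4e^(−12λ) · λ^5e^(−37.5λ) = λ^9e^(−49.5λ), i.e. Gamma(10, 49.5).
Mode = (a−1)/b = 9/49.5 ≈ 0.1818.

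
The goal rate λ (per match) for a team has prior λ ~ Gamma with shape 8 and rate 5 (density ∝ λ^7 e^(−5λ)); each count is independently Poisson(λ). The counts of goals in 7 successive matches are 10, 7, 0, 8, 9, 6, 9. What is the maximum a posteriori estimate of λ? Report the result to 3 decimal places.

Σxᵢ = 10+7+0+8+9+6+9 = 49, with n = 7.
Posterior ∝ λ^7e^(−5λ) · λ^49e^(−7λ) = λ^56e^(−12λ), i.e. Gamma(shape=57, rate=12).
The mode of a Gamma(a, b) with a ≥ 1 (shape–rate) is (a−1)/b = 56/12 ≈ 4.667.

λ̂_MAP = 4.667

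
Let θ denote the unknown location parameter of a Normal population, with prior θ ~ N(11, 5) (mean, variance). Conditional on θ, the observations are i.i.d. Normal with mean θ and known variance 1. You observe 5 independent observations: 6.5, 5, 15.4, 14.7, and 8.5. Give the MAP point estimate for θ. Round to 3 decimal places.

θ̂_MAP = 10.058

n = 5; x̄ = (6.5 + 5 + 15.4 + 14.7 + 8.5)/5 = 50.1/5 = 10.02.
For a Normal prior and Normal likelihood with known variance, the posterior is Normal; its mode equals its mean, the precision-weighted average.
Prior precision 1/σ₀² = 1/5 = 0.2; data precision n/σ² = 5/1 = 5.
θ̂ = (0.2·11 + 5·10.02) / (0.2 + 5) = 52.3/5.2 = 523/52 ≈ 10.058.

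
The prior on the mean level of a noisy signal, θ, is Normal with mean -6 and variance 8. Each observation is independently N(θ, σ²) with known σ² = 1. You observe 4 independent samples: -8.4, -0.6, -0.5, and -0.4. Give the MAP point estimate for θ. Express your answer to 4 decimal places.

θ̂_MAP = -2.5818

n = 4; x̄ = ((-8.4) + (-0.6) + (-0.5) + (-0.4))/4 = -9.9/4 = -2.475.
For a Normal prior and Normal likelihood with known variance, the posterior is Normal; its mode equals its mean, the precision-weighted average.
Prior precision 1/σ₀² = 1/8 = 0.125; data precision n/σ² = 4/1 = 4.
θ̂ = (0.125·(-6) + 4·(-2.475)) / (0.125 + 4) = (-10.65)/4.125 = -142/55 ≈ -2.5818.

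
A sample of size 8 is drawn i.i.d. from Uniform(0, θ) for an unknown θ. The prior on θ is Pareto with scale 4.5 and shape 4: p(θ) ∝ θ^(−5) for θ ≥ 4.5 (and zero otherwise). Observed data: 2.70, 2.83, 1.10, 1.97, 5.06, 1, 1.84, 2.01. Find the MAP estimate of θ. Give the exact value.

θ̂_MAP = 5.06

The Uniform(0, θ) likelihood is θ^(−n) for θ ≥ max(xᵢ), zero otherwise. Here max(xᵢ) = 5.06.
Posterior ∝ θ^(−5) · θ^(−8) = θ^(−13) on θ ≥ max(4.5, 5.06) = 5.06.
This density is strictly decreasing in θ, so the posterior mode lies at the lower boundary of the support.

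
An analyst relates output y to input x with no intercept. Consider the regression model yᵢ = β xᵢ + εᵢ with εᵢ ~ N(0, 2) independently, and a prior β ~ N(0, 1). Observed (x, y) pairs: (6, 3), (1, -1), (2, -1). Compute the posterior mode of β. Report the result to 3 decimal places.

β̂_MAP = 0.349

log p(β | y) = −Σ(yᵢ − βxᵢ)²/(2·2) − β²/(2·1) + const.
Setting the derivative to zero: Σxᵢ(yᵢ − βxᵢ)/2 − β/1 = 0, so β = Σxᵢyᵢ / (Σxᵢ² + σ²/τ²).
Σxᵢyᵢ = 6·3 + 1·(-1) + 2·(-1) = 15; Σxᵢ² = 41; σ²/τ² = 2.
β̂_MAP = 15 / (41 + 2) = 15/43 ≈ 0.349.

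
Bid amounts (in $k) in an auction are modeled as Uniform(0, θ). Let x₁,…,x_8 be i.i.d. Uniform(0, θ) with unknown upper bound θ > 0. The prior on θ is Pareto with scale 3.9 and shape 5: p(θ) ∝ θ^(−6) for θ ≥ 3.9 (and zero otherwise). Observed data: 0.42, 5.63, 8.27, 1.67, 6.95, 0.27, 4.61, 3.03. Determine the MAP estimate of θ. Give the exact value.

The Uniform(0, θ) likelihood is θ^(−n) for θ ≥ max(xᵢ), zero otherwise. Here max(xᵢ) = 8.27.
Posterior ∝ θ^(−6) · θ^(−8) = θ^(−14) on θ ≥ max(3.9, 8.27) = 8.27.
This density is strictly decreasing in θ, so the posterior mode lies at the lower boundary of the support.

θ̂_MAP = 8.27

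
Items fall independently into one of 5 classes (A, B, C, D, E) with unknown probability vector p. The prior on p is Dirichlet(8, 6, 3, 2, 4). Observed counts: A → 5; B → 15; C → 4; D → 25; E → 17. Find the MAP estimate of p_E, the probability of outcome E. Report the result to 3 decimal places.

MAP estimate of p_E = 0.238

The posterior is Dirichlet(αᵢ + nᵢ) = Dirichlet(13, 21, 7, 27, 21).
For a Dirichlet(a₁,…,a_K) with all aᵢ > 1, the mode has j-th component (aⱼ − 1)/(Σaᵢ − K).
Here Σaᵢ = 89 and K = 5, so p_E = (21 − 1)/(89 − 5) = 20/84 ≈ 0.238.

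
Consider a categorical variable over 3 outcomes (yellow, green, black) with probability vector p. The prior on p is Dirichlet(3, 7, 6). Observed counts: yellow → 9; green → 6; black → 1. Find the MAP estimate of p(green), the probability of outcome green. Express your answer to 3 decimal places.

The posterior is Dirichlet(αᵢ + nᵢ) = Dirichlet(12, 13, 7).
For a Dirichlet(a₁,…,a_K) with all aᵢ > 1, the mode has j-th component (aⱼ − 1)/(Σaᵢ − K).
Here Σaᵢ = 32 and K = 3, so p(green) = (13 − 1)/(32 − 3) = 12/29 ≈ 0.414.

MAP estimate of p(green) = 0.414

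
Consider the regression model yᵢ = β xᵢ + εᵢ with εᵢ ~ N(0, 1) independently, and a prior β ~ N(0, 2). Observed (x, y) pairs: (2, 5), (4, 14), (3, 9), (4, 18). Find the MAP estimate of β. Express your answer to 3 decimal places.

β̂_MAP = 3.626

log p(β | y) = −Σ(yᵢ − βxᵢ)²/(2·1) − β²/(2·2) + const.
Setting the derivative to zero: Σxᵢ(yᵢ − βxᵢ)/1 − β/2 = 0, so β = Σxᵢyᵢ / (Σxᵢ² + σ²/τ²).
Σxᵢyᵢ = 2·5 + 4·14 + 3·9 + 4·18 = 165; Σxᵢ² = 45; σ²/τ² = 0.5.
β̂_MAP = 165 / (45 + 0.5) = 165/45.5 ≈ 3.626.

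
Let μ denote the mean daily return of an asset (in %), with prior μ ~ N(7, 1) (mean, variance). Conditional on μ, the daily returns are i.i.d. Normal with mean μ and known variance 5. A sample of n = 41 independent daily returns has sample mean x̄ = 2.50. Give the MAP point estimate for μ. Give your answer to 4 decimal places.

μ̂_MAP = 2.9891

n = 41, x̄ = 2.50.
For a Normal prior and Normal likelihood with known variance, the posterior is Normal; its mode equals its mean, the precision-weighted average.
Prior precision 1/σ₀² = 1/1 = 1; data precision n/σ² = 41/5 = 8.2.
μ̂ = (1·7 + 8.2·2.5) / (1 + 8.2) = 27.5/9.2 = 275/92 ≈ 2.9891.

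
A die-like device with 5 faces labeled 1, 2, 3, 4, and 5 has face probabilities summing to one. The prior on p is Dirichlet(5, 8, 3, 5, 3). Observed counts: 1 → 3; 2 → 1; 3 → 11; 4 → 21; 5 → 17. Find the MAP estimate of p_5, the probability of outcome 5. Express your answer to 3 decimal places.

The posterior is Dirichlet(αᵢ + nᵢ) = Dirichlet(8, 9, 14, 26, 20).
For a Dirichlet(a₁,…,a_K) with all aᵢ > 1, the mode has j-th component (aⱼ − 1)/(Σaᵢ − K).
Here Σaᵢ = 77 and K = 5, so p_5 = (20 − 1)/(77 − 5) = 19/72 ≈ 0.264.

MAP estimate: 0.264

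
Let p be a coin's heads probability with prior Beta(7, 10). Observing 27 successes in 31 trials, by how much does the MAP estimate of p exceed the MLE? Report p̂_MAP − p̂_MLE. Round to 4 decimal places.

Posterior is Beta(34, 14); MAP = (34−1)/(48−2) = 33/46 ≈ 0.71739.
MLE ignores the prior: p̂_MLE = k/n = 27/31 ≈ 0.87097.
Difference = 33/46 − 27/31 = -219/1426 ≈ -0.1536.

MAP − MLE = -0.1536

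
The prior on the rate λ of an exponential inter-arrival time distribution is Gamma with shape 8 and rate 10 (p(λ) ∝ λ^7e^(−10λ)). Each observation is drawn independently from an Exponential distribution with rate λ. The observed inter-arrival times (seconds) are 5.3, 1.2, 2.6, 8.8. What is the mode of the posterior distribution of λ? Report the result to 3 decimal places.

The Exponential(rate=λ) likelihood is ∝ λ^n e^(−λΣtᵢ). Here n = 4 and Σtᵢ = 5.3 + 1.2 + 2.6 + 8.8 = 17.9.
Posterior ∝ λ^7e^(−10λ) · λ^4e^(−17.9λ) = λ^11e^(−27.9λ), i.e. Gamma(12, 27.9).
Mode = (a−1)/b = 11/27.9 ≈ 0.394.

λ̂_MAP = 0.394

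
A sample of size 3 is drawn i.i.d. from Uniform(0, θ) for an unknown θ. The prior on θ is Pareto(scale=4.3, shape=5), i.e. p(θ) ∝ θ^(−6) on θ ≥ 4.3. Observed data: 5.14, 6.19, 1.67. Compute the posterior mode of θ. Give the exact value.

The Uniform(0, θ) likelihood is θ^(−n) for θ ≥ max(xᵢ), zero otherwise. Here max(xᵢ) = 6.19.
Posterior ∝ θ^(−6) · θ^(−3) = θ^(−9) on θ ≥ max(4.3, 6.19) = 6.19.
This density is strictly decreasing in θ, so the posterior mode lies at the lower boundary of the support.

θ̂_MAP = 6.19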